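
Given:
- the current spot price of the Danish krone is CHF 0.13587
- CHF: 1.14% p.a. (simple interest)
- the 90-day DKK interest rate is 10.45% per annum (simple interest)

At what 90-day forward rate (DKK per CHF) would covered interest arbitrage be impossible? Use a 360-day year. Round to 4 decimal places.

7.5308

T = 90/360 years.
CHF accumulates by 1 + 0.0114×90/360 = 1.002850.
DKK accumulates by 1 + 0.1045×90/360 = 1.026125.
CIP: F = S · (grow CHF)/(grow DKK) = 0.13587 × 1.002850/1.026125 = 0.1327881 CHF per DKK.
Quoted the other way: 1/0.1327881 = 7.5308 DKK per CHF.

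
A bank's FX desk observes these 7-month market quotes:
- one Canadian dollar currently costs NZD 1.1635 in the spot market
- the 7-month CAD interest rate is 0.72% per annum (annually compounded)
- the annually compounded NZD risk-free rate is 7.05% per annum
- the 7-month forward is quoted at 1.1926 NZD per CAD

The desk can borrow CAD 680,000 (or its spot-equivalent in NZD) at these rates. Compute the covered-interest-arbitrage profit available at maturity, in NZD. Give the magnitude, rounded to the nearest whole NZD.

T = 7/12 years.
Route A — deposit CAD, sell forward: 680,000 × 1.00419372 × 1.1926 = NZD 814,368.97.
Route B — convert at spot, deposit NZD: 680,000 × 1.1635 × 1.04054027 = NZD 823,254.65.
The quoted forward undervalues CAD, so borrow CAD, convert to NZD at spot, deposit the NZD at 7.05%, and buy CAD forward at 1.1926 to cover the loan.
The gap between the two covered legs is NZD 8,886.

NZD 8,886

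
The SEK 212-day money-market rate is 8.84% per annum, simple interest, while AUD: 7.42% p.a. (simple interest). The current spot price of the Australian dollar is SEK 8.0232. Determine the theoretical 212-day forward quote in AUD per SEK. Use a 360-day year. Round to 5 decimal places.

T = 212/360 years.
Growth of 1 SEK over T: 1 + 0.0884×212/360 = 1.0520578.
AUD growth factor: 1 + 0.0742×212/360 = 1.0436956.
CIP: F = S · (grow SEK)/(grow AUD) = 8.0232 × 1.0520578/1.0436956 = 8.087483 SEK per AUD.
Quoted the other way: 1/8.087483 = 0.12365 AUD per SEK.

0.12365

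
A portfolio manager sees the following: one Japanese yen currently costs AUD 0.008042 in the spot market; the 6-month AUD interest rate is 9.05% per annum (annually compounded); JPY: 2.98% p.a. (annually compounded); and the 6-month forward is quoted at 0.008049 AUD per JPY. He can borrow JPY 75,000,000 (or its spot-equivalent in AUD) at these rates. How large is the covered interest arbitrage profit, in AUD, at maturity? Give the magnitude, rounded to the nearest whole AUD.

AUD 17,248

T = 6/12 years.
Invest the JPY and cover forward: 75,000,000 × 1.01479062 × 0.008049 = AUD 612,603.73.
Convert at spot and invest in AUD: 75,000,000 × 0.008042 × 1.04427008 = AUD 629,851.50.
The quoted forward undervalues JPY, so borrow JPY, convert to AUD at spot, deposit the AUD at 9.05%, and buy JPY forward at 0.008049 to cover the loan.
Arbitrage profit = |612,603.73 − 629,851.50| = AUD 17,248.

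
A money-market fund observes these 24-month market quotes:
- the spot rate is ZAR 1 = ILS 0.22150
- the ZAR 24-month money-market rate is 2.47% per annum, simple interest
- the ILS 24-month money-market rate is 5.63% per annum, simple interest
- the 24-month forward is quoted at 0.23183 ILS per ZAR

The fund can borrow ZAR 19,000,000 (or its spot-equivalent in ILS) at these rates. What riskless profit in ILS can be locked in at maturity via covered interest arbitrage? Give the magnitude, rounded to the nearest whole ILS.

T = 2 years.
Invest the ZAR and cover forward: 19,000,000 × 1.049400 × 0.23183 = ILS 4,622,365.64.
Convert at spot and invest in ILS: 19,000,000 × 0.22150 × 1.112600 = ILS 4,682,377.10.
The quoted forward undervalues ZAR, so borrow ZAR, convert to ILS at spot, deposit the ILS at 5.63%, and buy ZAR forward at 0.23183 to cover the loan.
Arbitrage profit = |4,622,365.64 − 4,682,377.10| = ILS 60,011.

ILS 60,011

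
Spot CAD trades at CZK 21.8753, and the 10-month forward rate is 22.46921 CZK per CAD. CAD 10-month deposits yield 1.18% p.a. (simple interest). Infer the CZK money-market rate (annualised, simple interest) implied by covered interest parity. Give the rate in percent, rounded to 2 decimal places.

T = 10/12 years.
F/S = 22.46921/21.8753 = 1.0271498 = (growth of CZK) / (growth of CAD).
CAD growth factor: 1 + 0.0118×10/12 = 1.0098333.
Hence g_CZK = 1.0372501.
r = (1.0372501 − 1)/(10/12) = 0.044700 → 4.47%.

4.47%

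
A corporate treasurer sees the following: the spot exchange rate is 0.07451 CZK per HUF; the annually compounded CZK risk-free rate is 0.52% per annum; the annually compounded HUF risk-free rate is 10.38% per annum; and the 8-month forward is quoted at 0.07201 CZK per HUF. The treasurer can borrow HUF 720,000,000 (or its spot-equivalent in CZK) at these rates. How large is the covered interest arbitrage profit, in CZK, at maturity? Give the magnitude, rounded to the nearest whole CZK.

CZK 1,542,642

T = 8/12 years.
Invest the HUF and cover forward: 720,000,000 × 1.0680549402 × 0.07201 = CZK 55,375,658.10.
Convert at spot and invest in CZK: 720,000,000 × 0.07451 × 1.0034636691 = CZK 53,833,016.15.
The quoted forward overvalues HUF, so borrow CZK, buy HUF at spot, deposit the HUF at 10.38%, and sell the proceeds forward at 0.07201.
Arbitrage profit = |55,375,658.10 − 53,833,016.15| = CZK 1,542,642.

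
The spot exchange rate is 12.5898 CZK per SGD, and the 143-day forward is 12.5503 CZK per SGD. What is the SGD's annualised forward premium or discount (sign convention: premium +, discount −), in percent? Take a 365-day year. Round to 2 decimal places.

-0.80%

T = 143/365 years.
SGD trades forward at -0.31375% vs spot over the period.
Annualise by dividing by T: -0.0031375 / (143/365) = -0.008008 → -0.80%.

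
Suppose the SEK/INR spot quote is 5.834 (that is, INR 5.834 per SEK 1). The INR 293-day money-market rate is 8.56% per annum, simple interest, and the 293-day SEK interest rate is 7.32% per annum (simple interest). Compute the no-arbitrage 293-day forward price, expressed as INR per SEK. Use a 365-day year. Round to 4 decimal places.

5.8888

T = 293/365 years.
INR growth factor: 1 + 0.0856×293/365 = 1.0687145.
SEK growth factor: 1 + 0.0732×293/365 = 1.0587605.
Forward (INR per SEK) = 5.834 × 1.0687145 / 1.0587605 = 5.888849.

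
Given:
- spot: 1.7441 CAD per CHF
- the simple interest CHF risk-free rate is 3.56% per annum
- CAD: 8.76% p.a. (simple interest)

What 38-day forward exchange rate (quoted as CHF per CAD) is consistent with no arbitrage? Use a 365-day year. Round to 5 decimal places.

T = 38/365 years.
Growth of 1 CAD over T: 1 + 0.0876×38/365 = 1.009120.
CHF accumulates by 1 + 0.0356×38/365 = 1.0037063.
Forward (CAD per CHF) = 1.7441 × 1.009120 / 1.0037063 = 1.753507.
Invert for CHF per CAD: 1 / 1.753507 = 0.57029.

0.57029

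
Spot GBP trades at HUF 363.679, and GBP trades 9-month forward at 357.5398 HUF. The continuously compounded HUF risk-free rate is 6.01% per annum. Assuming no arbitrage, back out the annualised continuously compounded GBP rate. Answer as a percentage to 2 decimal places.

T = 9/12 years.
By CIP, F/S equals the HUF-to-GBP growth ratio: 357.5398/363.679 = 0.9831192.
The HUF side grows by e^(0.0601×9/12) = 1.0461063.
So the GBP growth factor = 1.0640686.
Take logs: ln 1.0640686 / (9/12) = 0.082800, so 8.28%.

8.28%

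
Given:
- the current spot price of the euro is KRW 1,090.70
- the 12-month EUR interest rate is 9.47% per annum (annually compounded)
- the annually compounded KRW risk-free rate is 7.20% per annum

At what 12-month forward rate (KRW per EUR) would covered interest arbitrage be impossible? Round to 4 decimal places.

1068.0829

T = 1 year.
Growth of 1 KRW over T: (1 + 0.0720)^1 = 1.072000.
EUR growth factor: (1 + 0.0947)^1 = 1.094700.
So F = 1090.7 × 1.072000 / 1.094700 = 1068.082945 (KRW/EUR).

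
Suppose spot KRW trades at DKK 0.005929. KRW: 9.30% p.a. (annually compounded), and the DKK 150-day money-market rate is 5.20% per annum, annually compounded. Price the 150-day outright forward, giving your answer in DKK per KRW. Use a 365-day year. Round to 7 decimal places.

0.0058366

T = 150/365 years.
DKK growth factor: (1 + 0.0520)^(150/365) = 1.0210513.
KRW accumulates by (1 + 0.0930)^(150/365) = 1.037221.
CIP: F = S · (grow DKK)/(grow KRW) = 0.005929 × 1.0210513/1.037221 = 0.005836570 DKK per KRW.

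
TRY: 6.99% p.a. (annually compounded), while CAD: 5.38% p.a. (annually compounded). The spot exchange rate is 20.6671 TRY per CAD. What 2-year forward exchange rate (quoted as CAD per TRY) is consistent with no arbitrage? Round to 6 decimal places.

0.046941

T = 2 years.
Growth of 1 TRY over T: (1 + 0.0699)^2 = 1.144686.
Growth of 1 CAD over T: (1 + 0.0538)^2 = 1.1104944.
Forward (TRY per CAD) = 20.6671 × 1.144686 / 1.1104944 = 21.30343.
Invert for CAD per TRY: 1 / 21.30343 = 0.046941.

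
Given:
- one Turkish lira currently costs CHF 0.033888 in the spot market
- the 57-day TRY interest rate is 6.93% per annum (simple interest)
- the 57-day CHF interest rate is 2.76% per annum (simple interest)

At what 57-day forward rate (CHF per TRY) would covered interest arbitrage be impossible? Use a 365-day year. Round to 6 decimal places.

0.033670

T = 57/365 years.
CHF accumulates by 1 + 0.0276×57/365 = 1.0043101.
TRY growth factor: 1 + 0.0693×57/365 = 1.0108222.
So F = 0.033888 × 1.0043101 / 1.0108222 = 0.03366968 (CHF/TRY).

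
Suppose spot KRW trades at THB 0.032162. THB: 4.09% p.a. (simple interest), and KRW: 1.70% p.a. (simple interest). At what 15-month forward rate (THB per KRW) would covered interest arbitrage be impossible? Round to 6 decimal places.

T = 15/12 years.
THB accumulates by 1 + 0.0409×15/12 = 1.051125.
KRW growth factor: 1 + 0.0170×15/12 = 1.021250.
So F = 0.032162 × 1.051125 / 1.021250 = 0.03310285 (THB/KRW).

0.033103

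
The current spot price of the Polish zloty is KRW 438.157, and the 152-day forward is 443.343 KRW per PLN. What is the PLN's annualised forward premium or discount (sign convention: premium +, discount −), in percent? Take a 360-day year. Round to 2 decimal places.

T = 152/360 years.
Period premium: (443.343 − 438.157)/438.157 = 0.0118359.
×(1/T) gives 2.80% p.a.

+2.80%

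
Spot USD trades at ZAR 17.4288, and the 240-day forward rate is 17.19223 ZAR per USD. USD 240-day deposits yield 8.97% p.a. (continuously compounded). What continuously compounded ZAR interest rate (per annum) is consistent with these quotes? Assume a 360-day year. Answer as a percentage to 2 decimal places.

6.92%

T = 240/360 years.
By CIP, F/S equals the ZAR-to-USD growth ratio: 17.19223/17.4288 = 0.9864265.
The USD side grows by e^(0.0897×240/360) = 1.0616242.
Hence g_ZAR = 1.0472142.
r = ln(1.0472142)/(240/360) = 0.069200 → 6.92%.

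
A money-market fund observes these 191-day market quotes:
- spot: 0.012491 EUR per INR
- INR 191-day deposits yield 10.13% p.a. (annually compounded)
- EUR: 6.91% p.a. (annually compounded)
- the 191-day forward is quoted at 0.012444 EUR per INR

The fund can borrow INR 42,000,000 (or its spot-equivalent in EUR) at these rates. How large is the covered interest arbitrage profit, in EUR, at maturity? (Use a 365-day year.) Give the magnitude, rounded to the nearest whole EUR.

T = 191/365 years.
Keep in INR, deliver into the forward: 42,000,000·1.05178919·0.012444 = EUR 549,715.52.
Swap to EUR now, deposit: 42,000,000·0.012491·1.03558305 = EUR 543,289.65.
The quoted forward overvalues INR, so borrow EUR, buy INR at spot, deposit the INR at 10.13%, and sell the proceeds forward at 0.012444.
The gap between the two covered legs is EUR 6,426.

EUR 6,426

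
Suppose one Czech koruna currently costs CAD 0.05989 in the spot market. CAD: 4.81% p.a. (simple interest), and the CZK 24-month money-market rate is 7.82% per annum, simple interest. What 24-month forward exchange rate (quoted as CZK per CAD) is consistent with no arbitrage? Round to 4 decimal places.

17.6142

T = 2 years.
CAD accumulates by 1 + 0.0481×2 = 1.096200.
Growth of 1 CZK over T: 1 + 0.0782×2 = 1.156400.
So F = 0.05989 × 1.096200 / 1.156400 = 0.056772240 (CAD/CZK).
Invert for CZK per CAD: 1 / 0.056772240 = 17.6142.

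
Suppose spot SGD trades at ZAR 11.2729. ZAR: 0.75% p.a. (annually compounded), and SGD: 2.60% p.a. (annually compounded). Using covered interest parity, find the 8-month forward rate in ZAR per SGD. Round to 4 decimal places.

11.1370

T = 8/12 years.
ZAR growth factor: (1 + 0.0075)^(8/12) = 1.00499377.
SGD accumulates by (1 + 0.0260)^(8/12) = 1.01725908.
CIP: F = S · (grow ZAR)/(grow SGD) = 11.2729 × 1.00499377/1.01725908 = 11.136980 ZAR per SGD.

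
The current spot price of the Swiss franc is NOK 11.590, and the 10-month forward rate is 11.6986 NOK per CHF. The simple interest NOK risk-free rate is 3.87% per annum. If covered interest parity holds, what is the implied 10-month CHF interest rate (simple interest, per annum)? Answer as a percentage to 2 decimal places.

2.72%

T = 10/12 years.
By CIP, F/S equals the NOK-to-CHF growth ratio: 11.6986/11.59 = 1.0093701.
The NOK side grows by 1 + 0.0387×10/12 = 1.032250.
That pins the CHF growth at 1.0226675.
(1.0226675 − 1)/T = 0.027201, i.e. 2.72%.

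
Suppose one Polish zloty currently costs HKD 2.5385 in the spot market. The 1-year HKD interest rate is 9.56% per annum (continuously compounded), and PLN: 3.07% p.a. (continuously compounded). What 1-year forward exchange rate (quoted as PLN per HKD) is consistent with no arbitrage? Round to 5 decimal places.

0.36918

T = 1 year.
HKD growth factor: e^(0.0956×1) = 1.1003188.
Growth of 1 PLN over T: e^(0.0307×1) = 1.0311761.
So F = 2.5385 × 1.1003188 / 1.0311761 = 2.708712 (HKD/PLN).
Invert for PLN per HKD: 1 / 2.708712 = 0.36918.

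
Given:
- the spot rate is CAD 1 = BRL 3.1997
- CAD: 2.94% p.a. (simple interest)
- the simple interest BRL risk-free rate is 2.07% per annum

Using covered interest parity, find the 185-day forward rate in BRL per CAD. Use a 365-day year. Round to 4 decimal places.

3.1858

T = 185/365 years.
Growth of 1 BRL over T: 1 + 0.0207×185/365 = 1.0104918.
CAD accumulates by 1 + 0.0294×185/365 = 1.0149014.
So F = 3.1997 × 1.0104918 / 1.0149014 = 3.185798 (BRL/CAD).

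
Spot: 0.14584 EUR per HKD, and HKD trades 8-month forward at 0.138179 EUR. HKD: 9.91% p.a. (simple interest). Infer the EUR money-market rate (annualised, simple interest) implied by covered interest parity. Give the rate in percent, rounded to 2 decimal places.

1.51%

T = 8/12 years.
F/S = 0.138179/0.14584 = 0.9474698 = (growth of EUR) / (growth of HKD).
The HKD side grows by 1 + 0.0991×8/12 = 1.0660667.
So the EUR growth factor = 1.010066.
(1.010066 − 1)/T = 0.015099, i.e. 1.51%.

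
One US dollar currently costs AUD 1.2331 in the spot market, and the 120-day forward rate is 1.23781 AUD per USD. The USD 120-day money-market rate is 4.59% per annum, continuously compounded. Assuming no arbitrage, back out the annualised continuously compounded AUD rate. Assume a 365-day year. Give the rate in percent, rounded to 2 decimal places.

T = 120/365 years.
By CIP, F/S equals the AUD-to-USD growth ratio: 1.23781/1.2331 = 1.0038196.
USD growth factor: e^(0.0459×120/365) = 1.0152048.
So the AUD growth factor = 1.0190825.
r = ln(1.0190825)/(120/365) = 0.057496 → 5.75%.

5.75%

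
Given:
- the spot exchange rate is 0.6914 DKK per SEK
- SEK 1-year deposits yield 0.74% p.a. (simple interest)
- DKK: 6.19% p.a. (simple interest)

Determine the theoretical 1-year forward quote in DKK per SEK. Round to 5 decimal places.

0.72880

T = 1 year.
DKK accumulates by 1 + 0.0619×1 = 1.061900.
Growth of 1 SEK over T: 1 + 0.0074×1 = 1.007400.
CIP: F = S · (grow DKK)/(grow SEK) = 0.6914 × 1.061900/1.007400 = 0.7288045 DKK per SEK.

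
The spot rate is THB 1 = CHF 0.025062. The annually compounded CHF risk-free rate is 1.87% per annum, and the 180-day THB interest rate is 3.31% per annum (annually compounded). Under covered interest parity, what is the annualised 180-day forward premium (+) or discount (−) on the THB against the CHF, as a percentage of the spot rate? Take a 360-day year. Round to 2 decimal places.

-1.40%

T = 180/360 years.
No-arbitrage forward: 0.025062 × 1.0093067 / 1.0164153 = 0.024886722 CHF/THB.
(F − S)/S ÷ T = (0.024886722 − 0.025062)/0.025062/(180/360) = -0.013988 → -1.40%.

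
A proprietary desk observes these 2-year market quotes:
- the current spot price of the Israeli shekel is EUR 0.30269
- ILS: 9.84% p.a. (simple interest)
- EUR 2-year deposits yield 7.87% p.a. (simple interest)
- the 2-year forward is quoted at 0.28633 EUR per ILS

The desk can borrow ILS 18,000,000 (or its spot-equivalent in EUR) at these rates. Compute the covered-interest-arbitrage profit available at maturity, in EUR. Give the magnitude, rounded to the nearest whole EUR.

T = 2 years.
Keep in ILS, deliver into the forward: 18,000,000·1.196800·0.28633 = EUR 6,168,235.39.
Swap to EUR now, deposit: 18,000,000·0.30269·1.157400 = EUR 6,306,001.31.
The quoted forward undervalues ILS, so borrow ILS, convert to EUR at spot, deposit the EUR at 7.87%, and buy ILS forward at 0.28633 to cover the loan.
The gap between the two covered legs is EUR 137,766.

EUR 137,766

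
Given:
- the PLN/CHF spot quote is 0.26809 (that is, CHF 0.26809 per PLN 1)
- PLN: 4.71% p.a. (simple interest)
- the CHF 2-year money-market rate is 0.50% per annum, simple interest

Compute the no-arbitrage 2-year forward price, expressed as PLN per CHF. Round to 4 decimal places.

T = 2 years.
CHF accumulates by 1 + 0.0050×2 = 1.010000.
PLN accumulates by 1 + 0.0471×2 = 1.094200.
Forward (CHF per PLN) = 0.26809 × 1.010000 / 1.094200 = 0.2474602.
Invert for PLN per CHF: 1 / 0.2474602 = 4.0411.

4.0411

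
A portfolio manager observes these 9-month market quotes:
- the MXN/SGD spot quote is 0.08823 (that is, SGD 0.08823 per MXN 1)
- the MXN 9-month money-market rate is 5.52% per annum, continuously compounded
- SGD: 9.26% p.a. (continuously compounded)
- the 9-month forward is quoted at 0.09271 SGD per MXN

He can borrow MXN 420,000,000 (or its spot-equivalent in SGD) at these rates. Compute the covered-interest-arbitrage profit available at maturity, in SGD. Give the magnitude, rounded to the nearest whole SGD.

SGD 862,422

T = 9/12 years.
Invest the MXN and cover forward: 420,000,000 × 1.0422689297 × 0.09271 = SGD 40,584,076.04.
Convert at spot and invest in SGD: 420,000,000 × 0.08823 × 1.0719184639 = SGD 39,721,653.75.
The quoted forward overvalues MXN, so borrow SGD, buy MXN at spot, deposit the MXN at 5.52%, and sell the proceeds forward at 0.09271.
Arbitrage profit = |40,584,076.04 − 39,721,653.75| = SGD 862,422.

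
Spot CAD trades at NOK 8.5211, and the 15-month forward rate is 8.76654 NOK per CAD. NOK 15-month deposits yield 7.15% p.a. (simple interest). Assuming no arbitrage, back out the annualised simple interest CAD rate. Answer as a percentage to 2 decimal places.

T = 15/12 years.
CIP gives F = S · g_NOK/g_CAD, so g_NOK/g_CAD = 8.76654/8.5211 = 1.0288038.
The NOK side grows by 1 + 0.0715×15/12 = 1.089375.
So the CAD growth factor = 1.0588754.
r = (1.0588754 − 1)/(15/12) = 0.047100 → 4.71%.

4.71%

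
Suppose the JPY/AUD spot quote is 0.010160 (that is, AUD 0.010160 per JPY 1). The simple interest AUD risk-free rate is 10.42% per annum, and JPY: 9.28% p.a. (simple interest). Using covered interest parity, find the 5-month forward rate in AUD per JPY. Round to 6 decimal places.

T = 5/12 years.
Growth of 1 AUD over T: 1 + 0.1042×5/12 = 1.0434167.
JPY growth factor: 1 + 0.0928×5/12 = 1.0386667.
CIP: F = S · (grow AUD)/(grow JPY) = 0.01016 × 1.0434167/1.0386667 = 0.01020646 AUD per JPY.

0.010206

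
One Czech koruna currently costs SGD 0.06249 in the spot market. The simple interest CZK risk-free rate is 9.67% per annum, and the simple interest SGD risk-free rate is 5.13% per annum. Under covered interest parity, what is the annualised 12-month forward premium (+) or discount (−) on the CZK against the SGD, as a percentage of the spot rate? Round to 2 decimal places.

-4.14%

T = 1 year.
CIP forward (SGD per CZK) = 0.06249 × 1.051300/1.096700 = 0.05990311.
(F − S)/S ÷ T = (0.05990311 − 0.06249)/0.06249/1 = -0.041397 → -4.14%.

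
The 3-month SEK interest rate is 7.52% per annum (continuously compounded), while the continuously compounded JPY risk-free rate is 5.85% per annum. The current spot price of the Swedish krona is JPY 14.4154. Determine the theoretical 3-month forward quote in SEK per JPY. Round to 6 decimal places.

T = 3/12 years.
Growth of 1 JPY over T: e^(0.0585×3/12) = 1.0147325.
SEK accumulates by e^(0.0752×3/12) = 1.0189778.
CIP: F = S · (grow JPY)/(grow SEK) = 14.4154 × 1.0147325/1.0189778 = 14.35534 JPY per SEK.
Quoted the other way: 1/14.35534 = 0.069660 SEK per JPY.

0.069660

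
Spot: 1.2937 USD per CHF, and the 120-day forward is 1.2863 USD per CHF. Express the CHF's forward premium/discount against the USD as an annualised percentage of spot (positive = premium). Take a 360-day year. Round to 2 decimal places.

T = 120/360 years.
(F − S)/S = (1.2863 − 1.2937)/1.2937 = -0.0057200.
×(1/T) gives -1.72% p.a.

-1.72%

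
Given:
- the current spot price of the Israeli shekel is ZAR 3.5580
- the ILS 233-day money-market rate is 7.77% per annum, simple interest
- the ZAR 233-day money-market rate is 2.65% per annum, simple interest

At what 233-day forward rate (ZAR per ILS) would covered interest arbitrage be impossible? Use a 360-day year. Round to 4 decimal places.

T = 233/360 years.
Growth of 1 ZAR over T: 1 + 0.0265×233/360 = 1.0171514.
Growth of 1 ILS over T: 1 + 0.0777×233/360 = 1.0502892.
Forward (ZAR per ILS) = 3.558 × 1.0171514 / 1.0502892 = 3.445741.

3.4457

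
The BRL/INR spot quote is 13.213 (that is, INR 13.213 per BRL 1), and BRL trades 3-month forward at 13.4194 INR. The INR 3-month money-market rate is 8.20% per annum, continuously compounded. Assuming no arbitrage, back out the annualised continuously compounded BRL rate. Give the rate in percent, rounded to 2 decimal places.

2.00%

T = 3/12 years.
CIP gives F = S · g_INR/g_BRL, so g_INR/g_BRL = 13.4194/13.213 = 1.0156210.
INR growth factor: e^(0.0820×3/12) = 1.0207116.
That pins the BRL growth at 1.0050123.
r = ln(1.0050123)/(3/12) = 0.019999 → 2.00%.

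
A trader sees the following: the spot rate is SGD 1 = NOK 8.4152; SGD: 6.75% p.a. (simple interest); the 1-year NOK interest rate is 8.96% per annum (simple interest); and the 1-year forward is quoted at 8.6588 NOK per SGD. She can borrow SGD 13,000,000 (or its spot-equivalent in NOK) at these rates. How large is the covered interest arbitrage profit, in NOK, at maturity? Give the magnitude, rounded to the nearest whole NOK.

T = 1 year.
Keep in SGD, deliver into the forward: 13,000,000·1.067500·8.6588 = NOK 120,162,497.00.
Swap to NOK now, deposit: 13,000,000·8.4152·1.089600 = NOK 119,199,624.96.
The quoted forward overvalues SGD, so borrow NOK, buy SGD at spot, deposit the SGD at 6.75%, and sell the proceeds forward at 8.6588.
Profit = 120,162,497.00 − 119,199,624.96 = NOK 962,872.

NOK 962,872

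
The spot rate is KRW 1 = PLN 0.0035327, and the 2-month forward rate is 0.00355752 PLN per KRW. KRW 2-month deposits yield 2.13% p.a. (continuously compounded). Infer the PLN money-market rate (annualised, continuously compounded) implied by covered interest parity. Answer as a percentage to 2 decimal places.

6.33%

T = 2/12 years.
CIP gives F = S · g_PLN/g_KRW, so g_PLN/g_KRW = 0.00355752/0.0035327 = 1.0070258.
KRW growth factor: e^(0.0213×2/12) = 1.0035563.
So the PLN growth factor = 1.0106071.
r = ln(1.0106071)/(2/12) = 0.063307 → 6.33%.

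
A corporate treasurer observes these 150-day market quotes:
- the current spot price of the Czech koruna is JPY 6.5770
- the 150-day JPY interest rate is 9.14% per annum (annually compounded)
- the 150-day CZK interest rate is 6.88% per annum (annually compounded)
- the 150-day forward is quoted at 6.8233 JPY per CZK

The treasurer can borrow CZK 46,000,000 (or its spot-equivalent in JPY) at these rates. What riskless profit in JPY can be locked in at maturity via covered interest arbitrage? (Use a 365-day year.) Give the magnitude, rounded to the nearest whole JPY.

T = 150/365 years.
Route A — deposit CZK, sell forward: 46,000,000 × 1.0277210488 × 6.8233 = JPY 322,572,655.48.
Route B — convert at spot, deposit JPY: 46,000,000 × 6.5770 × 1.03659674847 = JPY 313,614,053.48.
The quoted forward overvalues CZK, so borrow JPY, buy CZK at spot, deposit the CZK at 6.88%, and sell the proceeds forward at 6.8233.
Profit = 322,572,655.48 − 313,614,053.48 = JPY 8,958,602.

JPY 8,958,602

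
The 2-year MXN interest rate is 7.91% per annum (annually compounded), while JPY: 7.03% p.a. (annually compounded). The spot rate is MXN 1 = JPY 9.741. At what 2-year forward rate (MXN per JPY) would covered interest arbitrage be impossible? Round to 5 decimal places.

0.10435

T = 2 years.
JPY accumulates by (1 + 0.0703)^2 = 1.1455421.
Growth of 1 MXN over T: (1 + 0.0791)^2 = 1.1644568.
CIP: F = S · (grow JPY)/(grow MXN) = 9.741 × 1.1455421/1.1644568 = 9.582773 JPY per MXN.
Invert for MXN per JPY: 1 / 9.582773 = 0.10435.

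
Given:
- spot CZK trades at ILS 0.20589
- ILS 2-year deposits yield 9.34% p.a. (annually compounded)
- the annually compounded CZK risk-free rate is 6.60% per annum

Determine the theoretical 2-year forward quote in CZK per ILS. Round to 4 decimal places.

4.6166

T = 2 years.
Growth of 1 ILS over T: (1 + 0.0934)^2 = 1.1955236.
CZK growth factor: (1 + 0.0660)^2 = 1.136356.
Forward (ILS per CZK) = 0.20589 × 1.1955236 / 1.136356 = 0.2166102.
Quoted the other way: 1/0.2166102 = 4.6166 CZK per ILS.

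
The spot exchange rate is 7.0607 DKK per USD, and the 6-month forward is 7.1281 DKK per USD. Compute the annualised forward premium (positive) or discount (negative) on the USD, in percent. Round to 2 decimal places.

+1.91%

T = 6/12 years.
USD trades forward at +0.95458% vs spot over the period.
×(1/T) gives 1.91% p.a.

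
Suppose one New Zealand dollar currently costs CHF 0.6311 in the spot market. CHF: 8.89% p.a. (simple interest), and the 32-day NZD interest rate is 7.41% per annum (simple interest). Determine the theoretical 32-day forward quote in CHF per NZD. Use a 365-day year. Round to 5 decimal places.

T = 32/365 years.
Growth of 1 CHF over T: 1 + 0.0889×32/365 = 1.007794.
NZD growth factor: 1 + 0.0741×32/365 = 1.0064964.
CIP: F = S · (grow CHF)/(grow NZD) = 0.6311 × 1.007794/1.0064964 = 0.6319136 CHF per NZD.

0.63191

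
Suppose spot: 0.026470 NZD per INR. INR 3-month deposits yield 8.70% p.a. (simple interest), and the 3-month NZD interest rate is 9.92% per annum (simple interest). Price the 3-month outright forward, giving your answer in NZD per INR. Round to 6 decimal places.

0.026549

T = 3/12 years.
NZD growth factor: 1 + 0.0992×3/12 = 1.024800.
INR growth factor: 1 + 0.0870×3/12 = 1.021750.
CIP: F = S · (grow NZD)/(grow INR) = 0.02647 × 1.024800/1.021750 = 0.02654901 NZD per INR.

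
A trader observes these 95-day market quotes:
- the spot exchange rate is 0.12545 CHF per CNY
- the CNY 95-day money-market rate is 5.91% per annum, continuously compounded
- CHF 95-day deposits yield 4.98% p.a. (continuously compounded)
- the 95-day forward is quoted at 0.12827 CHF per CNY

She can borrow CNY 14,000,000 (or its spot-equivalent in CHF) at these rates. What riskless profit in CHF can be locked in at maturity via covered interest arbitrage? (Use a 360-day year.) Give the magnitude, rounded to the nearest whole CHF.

T = 95/360 years.
Route A — deposit CNY, sell forward: 14,000,000 × 1.015718083 × 0.12827 = CHF 1,824,006.22.
Route B — convert at spot, deposit CHF: 14,000,000 × 0.12545 × 1.013228398 = CHF 1,779,533.04.
The quoted forward overvalues CNY, so borrow CHF, buy CNY at spot, deposit the CNY at 5.91%, and sell the proceeds forward at 0.12827.
Profit = 1,824,006.22 − 1,779,533.04 = CHF 44,473.

CHF 44,473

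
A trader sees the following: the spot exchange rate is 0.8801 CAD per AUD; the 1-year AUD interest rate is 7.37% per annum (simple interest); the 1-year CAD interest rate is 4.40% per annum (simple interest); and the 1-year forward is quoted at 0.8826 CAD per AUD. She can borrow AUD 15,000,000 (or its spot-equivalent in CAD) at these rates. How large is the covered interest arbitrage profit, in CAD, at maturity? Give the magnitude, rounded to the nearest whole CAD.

T = 1 year.
Invest the AUD and cover forward: 15,000,000 × 1.073700 × 0.8826 = CAD 14,214,714.30.
Convert at spot and invest in CAD: 15,000,000 × 0.8801 × 1.044000 = CAD 13,782,366.00.
The quoted forward overvalues AUD, so borrow CAD, buy AUD at spot, deposit the AUD at 7.37%, and sell the proceeds forward at 0.8826.
Profit = 14,214,714.30 − 13,782,366.00 = CAD 432,348.

CAD 432,348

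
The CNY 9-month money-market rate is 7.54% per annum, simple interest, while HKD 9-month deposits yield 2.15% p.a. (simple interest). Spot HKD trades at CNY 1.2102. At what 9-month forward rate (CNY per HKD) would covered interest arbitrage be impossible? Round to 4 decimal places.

T = 9/12 years.
CNY accumulates by 1 + 0.0754×9/12 = 1.056550.
HKD growth factor: 1 + 0.0215×9/12 = 1.016125.
Forward (CNY per HKD) = 1.2102 × 1.056550 / 1.016125 = 1.258346.

1.2583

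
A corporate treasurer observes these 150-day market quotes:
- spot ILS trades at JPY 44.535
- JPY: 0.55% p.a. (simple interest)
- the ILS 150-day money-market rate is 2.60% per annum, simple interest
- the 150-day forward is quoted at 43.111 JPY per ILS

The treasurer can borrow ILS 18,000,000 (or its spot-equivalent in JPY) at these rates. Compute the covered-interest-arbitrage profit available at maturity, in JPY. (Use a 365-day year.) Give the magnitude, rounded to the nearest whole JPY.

T = 150/365 years.
Route A — deposit ILS, sell forward: 18,000,000 × 1.01068493151 × 43.111 = JPY 784,289,485.48.
Route B — convert at spot, deposit JPY: 18,000,000 × 44.535 × 1.00226027397 = JPY 803,441,903.42.
The quoted forward undervalues ILS, so borrow ILS, convert to JPY at spot, deposit the JPY at 0.55%, and buy ILS forward at 43.111 to cover the loan.
Arbitrage profit = |784,289,485.48 − 803,441,903.42| = JPY 19,152,418.

JPY 19,152,418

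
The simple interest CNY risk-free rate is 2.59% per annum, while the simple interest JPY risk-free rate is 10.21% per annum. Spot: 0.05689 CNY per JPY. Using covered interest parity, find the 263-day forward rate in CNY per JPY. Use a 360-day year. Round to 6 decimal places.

T = 263/360 years.
CNY growth factor: 1 + 0.0259×263/360 = 1.0189214.
JPY accumulates by 1 + 0.1021×263/360 = 1.0745897.
Forward (CNY per JPY) = 0.05689 × 1.0189214 / 1.0745897 = 0.05394286.

0.053943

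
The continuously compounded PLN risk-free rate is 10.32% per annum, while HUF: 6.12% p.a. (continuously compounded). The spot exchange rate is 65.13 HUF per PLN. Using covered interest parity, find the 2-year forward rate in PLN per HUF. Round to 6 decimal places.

0.016699

T = 2 years.
HUF growth factor: e^(0.0612×2) = 1.1302061.
PLN growth factor: e^(0.1032×2) = 1.2292448.
So F = 65.13 × 1.1302061 / 1.2292448 = 59.88256 (HUF/PLN).
Invert for PLN per HUF: 1 / 59.88256 = 0.016699.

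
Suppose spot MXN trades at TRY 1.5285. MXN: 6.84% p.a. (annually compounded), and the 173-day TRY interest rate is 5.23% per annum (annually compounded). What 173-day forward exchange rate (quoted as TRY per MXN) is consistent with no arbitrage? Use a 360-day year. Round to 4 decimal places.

1.5174

T = 173/360 years.
Growth of 1 TRY over T: (1 + 0.0523)^(173/360) = 1.0248004.
MXN growth factor: (1 + 0.0684)^(173/360) = 1.0323055.
CIP: F = S · (grow TRY)/(grow MXN) = 1.5285 × 1.0248004/1.0323055 = 1.517387 TRY per MXN.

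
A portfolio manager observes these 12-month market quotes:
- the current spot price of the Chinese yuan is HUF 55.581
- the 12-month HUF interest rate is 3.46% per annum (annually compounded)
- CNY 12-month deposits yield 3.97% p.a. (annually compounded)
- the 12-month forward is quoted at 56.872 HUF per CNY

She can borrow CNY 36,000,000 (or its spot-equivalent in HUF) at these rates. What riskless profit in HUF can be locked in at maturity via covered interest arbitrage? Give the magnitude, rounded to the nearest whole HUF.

T = 1 year.
Route A — deposit CNY, sell forward: 36,000,000 × 1.039700 × 56.872 = HUF 2,128,673,462.40.
Route B — convert at spot, deposit HUF: 36,000,000 × 55.581 × 1.034600 = HUF 2,070,147,693.60.
The quoted forward overvalues CNY, so borrow HUF, buy CNY at spot, deposit the CNY at 3.97%, and sell the proceeds forward at 56.872.
Profit = 2,128,673,462.40 − 2,070,147,693.60 = HUF 58,525,769.

HUF 58,525,769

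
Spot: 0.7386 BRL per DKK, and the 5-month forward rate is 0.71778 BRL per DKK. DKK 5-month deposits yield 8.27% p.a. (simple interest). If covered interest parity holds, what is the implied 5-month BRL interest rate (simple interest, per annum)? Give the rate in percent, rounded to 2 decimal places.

T = 5/12 years.
F/S = 0.71778/0.7386 = 0.9718115 = (growth of BRL) / (growth of DKK).
The DKK side grows by 1 + 0.0827×5/12 = 1.0344583.
Hence g_BRL = 1.0052985.
r = (1.0052985 − 1)/(5/12) = 0.012716 → 1.27%.

1.27%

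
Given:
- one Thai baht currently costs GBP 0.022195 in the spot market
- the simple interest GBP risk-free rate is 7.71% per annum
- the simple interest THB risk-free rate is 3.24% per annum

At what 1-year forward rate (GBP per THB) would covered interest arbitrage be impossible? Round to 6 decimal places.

T = 1 year.
GBP accumulates by 1 + 0.0771×1 = 1.077100.
THB growth factor: 1 + 0.0324×1 = 1.032400.
So F = 0.022195 × 1.077100 / 1.032400 = 0.02315598 (GBP/THB).

0.023156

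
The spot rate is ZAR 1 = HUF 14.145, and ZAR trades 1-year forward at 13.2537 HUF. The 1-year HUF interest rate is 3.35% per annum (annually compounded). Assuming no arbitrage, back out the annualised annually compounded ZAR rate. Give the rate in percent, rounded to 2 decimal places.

T = 1 year.
By CIP, F/S equals the HUF-to-ZAR growth ratio: 13.2537/14.145 = 0.9369883.
The HUF side grows by (1 + 0.0335)^1 = 1.033500.
Hence g_ZAR = 1.103002.
r = 1.103002^(1/1) − 1 = 0.103002 → 10.30%.

10.30%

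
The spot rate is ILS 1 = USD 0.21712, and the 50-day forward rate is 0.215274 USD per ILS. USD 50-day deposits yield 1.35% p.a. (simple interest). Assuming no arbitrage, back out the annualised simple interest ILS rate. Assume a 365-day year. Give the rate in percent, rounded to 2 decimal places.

7.62%

T = 50/365 years.
By CIP, F/S equals the USD-to-ILS growth ratio: 0.215274/0.21712 = 0.9914978.
USD growth factor: 1 + 0.0135×50/365 = 1.0018493.
So the ILS growth factor = 1.0104403.
(1.0104403 − 1)/T = 0.076214, i.e. 7.62%.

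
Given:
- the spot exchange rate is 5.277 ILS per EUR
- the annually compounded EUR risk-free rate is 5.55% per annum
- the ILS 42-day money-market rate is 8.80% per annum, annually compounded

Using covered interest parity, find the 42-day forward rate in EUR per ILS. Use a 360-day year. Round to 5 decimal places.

0.18883

T = 42/360 years.
Growth of 1 ILS over T: (1 + 0.0880)^(42/360) = 1.0098884.
EUR accumulates by (1 + 0.0555)^(42/360) = 1.0063216.
Forward (ILS per EUR) = 5.277 × 1.0098884 / 1.0063216 = 5.295704.
Quoted the other way: 1/5.295704 = 0.18883 EUR per ILS.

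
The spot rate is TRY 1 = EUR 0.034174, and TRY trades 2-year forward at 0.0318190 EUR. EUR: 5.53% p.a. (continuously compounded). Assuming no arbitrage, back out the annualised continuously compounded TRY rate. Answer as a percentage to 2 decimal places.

T = 2 years.
F/S = 0.031819/0.034174 = 0.9310880 = (growth of EUR) / (growth of TRY).
EUR growth factor: e^(0.0553×2) = 1.116948.
Hence g_TRY = 1.1996159.
Take logs: ln 1.1996159 / 2 = 0.091001, so 9.10%.

9.10%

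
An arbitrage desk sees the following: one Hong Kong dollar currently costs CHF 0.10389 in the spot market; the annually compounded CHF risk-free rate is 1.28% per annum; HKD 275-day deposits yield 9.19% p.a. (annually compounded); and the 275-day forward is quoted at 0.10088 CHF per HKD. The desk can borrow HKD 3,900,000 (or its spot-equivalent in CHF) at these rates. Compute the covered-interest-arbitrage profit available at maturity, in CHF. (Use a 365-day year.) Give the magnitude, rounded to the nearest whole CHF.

T = 275/365 years.
Keep in HKD, deliver into the forward: 3,900,000·1.06848373·0.10088 = CHF 420,375.69.
Swap to CHF now, deposit: 3,900,000·0.10389·1.0096287 = CHF 409,072.27.
The quoted forward overvalues HKD, so borrow CHF, buy HKD at spot, deposit the HKD at 9.19%, and sell the proceeds forward at 0.10088.
Profit = 420,375.69 − 409,072.27 = CHF 11,303.

CHF 11,303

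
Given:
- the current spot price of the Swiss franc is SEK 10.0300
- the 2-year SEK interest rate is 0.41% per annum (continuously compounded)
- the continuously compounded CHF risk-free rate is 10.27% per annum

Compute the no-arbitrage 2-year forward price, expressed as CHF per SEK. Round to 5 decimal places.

0.12143

T = 2 years.
SEK accumulates by e^(0.0041×2) = 1.0082337.
Growth of 1 CHF over T: e^(0.1027×2) = 1.2280162.
CIP: F = S · (grow SEK)/(grow CHF) = 10.03 × 1.0082337/1.2280162 = 8.234895 SEK per CHF.
Quoted the other way: 1/8.234895 = 0.12143 CHF per SEK.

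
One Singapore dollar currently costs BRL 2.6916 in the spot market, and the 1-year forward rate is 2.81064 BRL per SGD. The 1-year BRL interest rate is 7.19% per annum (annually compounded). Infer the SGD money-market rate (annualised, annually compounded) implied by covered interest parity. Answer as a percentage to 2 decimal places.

2.65%

T = 1 year.
F/S = 2.81064/2.6916 = 1.0442265 = (growth of BRL) / (growth of SGD).
The BRL side grows by (1 + 0.0719)^1 = 1.071900.
That pins the SGD growth at 1.0265014.
Annualise: 1.0265014^(1/1) − 1 = 0.026501 = 2.65%.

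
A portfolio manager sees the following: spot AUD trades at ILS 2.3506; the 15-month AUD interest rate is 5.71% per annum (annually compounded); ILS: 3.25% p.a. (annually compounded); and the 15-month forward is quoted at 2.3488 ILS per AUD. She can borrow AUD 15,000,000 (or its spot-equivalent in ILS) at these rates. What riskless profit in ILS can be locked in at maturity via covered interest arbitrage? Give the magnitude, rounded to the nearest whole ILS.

T = 15/12 years.
Route A — deposit AUD, sell forward: 15,000,000 × 1.071877343 × 2.3488 = ILS 37,764,382.55.
Route B — convert at spot, deposit ILS: 15,000,000 × 2.3506 × 1.0407887169 = ILS 36,697,169.37.
The quoted forward overvalues AUD, so borrow ILS, buy AUD at spot, deposit the AUD at 5.71%, and sell the proceeds forward at 2.3488.
Arbitrage profit = |37,764,382.55 − 36,697,169.37| = ILS 1,067,213.

ILS 1,067,213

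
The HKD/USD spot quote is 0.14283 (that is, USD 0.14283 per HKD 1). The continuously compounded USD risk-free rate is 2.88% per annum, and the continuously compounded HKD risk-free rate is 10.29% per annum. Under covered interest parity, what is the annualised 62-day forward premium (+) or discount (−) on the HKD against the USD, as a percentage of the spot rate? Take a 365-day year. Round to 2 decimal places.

T = 62/365 years.
No-arbitrage forward: 0.14283 × 1.004904 / 1.0176326 = 0.14104348 USD/HKD.
Annualised premium = (F − S)/S × (1/T) = (0.14104348 − 0.14283)/0.14283 ÷ (62/365) = -7.36%.

-7.36%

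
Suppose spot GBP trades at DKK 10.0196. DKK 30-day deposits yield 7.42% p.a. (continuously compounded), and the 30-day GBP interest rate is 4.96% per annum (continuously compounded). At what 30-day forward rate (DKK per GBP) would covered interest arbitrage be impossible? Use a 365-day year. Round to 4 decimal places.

10.0399

T = 30/365 years.
Growth of 1 DKK over T: e^(0.0742×30/365) = 1.00611726.
GBP growth factor: e^(0.0496×30/365) = 1.00408503.
CIP: F = S · (grow DKK)/(grow GBP) = 10.0196 × 1.00611726/1.00408503 = 10.039879 DKK per GBP.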